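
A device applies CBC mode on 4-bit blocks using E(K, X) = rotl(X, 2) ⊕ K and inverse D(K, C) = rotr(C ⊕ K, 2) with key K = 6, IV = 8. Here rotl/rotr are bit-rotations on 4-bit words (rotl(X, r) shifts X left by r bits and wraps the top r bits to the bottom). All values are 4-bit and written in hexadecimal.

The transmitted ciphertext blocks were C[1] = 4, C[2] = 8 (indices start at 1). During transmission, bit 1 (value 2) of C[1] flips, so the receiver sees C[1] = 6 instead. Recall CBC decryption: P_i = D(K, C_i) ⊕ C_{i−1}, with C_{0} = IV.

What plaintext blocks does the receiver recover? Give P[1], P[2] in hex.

Only C[1] changed, to 6. In CBC, a change in C_i garbles P_i and flips the same bit in P_{i+1}. Decrypting the received ciphertext:
P[1]: D(K, 6) = 0; 0 ⊕ 8 = 8.
P[2]: D(K, 8) = B; B ⊕ 6 = D.
Blocks that differ from the original plaintext: P[1], P[2].

P[1] = 8, P[2] = D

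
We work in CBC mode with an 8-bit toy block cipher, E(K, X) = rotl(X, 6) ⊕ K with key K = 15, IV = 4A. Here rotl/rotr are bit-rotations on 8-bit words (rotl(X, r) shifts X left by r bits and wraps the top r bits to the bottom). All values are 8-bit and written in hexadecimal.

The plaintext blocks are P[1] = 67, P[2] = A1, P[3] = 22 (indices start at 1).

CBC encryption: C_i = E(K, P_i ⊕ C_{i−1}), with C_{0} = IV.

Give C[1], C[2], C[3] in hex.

C[1] = 5E, C[2] = EA, C[3] = 27

C[1]: P[1] ⊕ 4A = 2D; E(K, 2D) = 5E.
C[2]: P[2] ⊕ 5E = FF; E(K, FF) = EA.
C[3]: P[3] ⊕ EA = C8; E(K, C8) = 27.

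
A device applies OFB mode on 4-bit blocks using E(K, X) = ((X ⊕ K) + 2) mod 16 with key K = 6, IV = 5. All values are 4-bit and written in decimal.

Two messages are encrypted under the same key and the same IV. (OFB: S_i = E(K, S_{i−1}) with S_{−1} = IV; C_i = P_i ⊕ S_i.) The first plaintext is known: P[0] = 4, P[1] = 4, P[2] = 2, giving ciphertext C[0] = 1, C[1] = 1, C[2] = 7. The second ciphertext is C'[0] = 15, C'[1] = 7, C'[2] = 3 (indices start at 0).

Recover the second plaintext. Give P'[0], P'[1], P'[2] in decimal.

P'[0] = 10, P'[1] = 2, P'[2] = 6

In OFB with a reused IV, both messages share the same keystream S_i, so C_i ⊕ C'_i = P_i ⊕ P'_i and thus P'_i = P_i ⊕ C_i ⊕ C'_i.
P'[0]: 4 ⊕ 1 ⊕ 15 = 10.
P'[1]: 4 ⊕ 1 ⊕ 7 = 2.
P'[2]: 2 ⊕ 7 ⊕ 3 = 6.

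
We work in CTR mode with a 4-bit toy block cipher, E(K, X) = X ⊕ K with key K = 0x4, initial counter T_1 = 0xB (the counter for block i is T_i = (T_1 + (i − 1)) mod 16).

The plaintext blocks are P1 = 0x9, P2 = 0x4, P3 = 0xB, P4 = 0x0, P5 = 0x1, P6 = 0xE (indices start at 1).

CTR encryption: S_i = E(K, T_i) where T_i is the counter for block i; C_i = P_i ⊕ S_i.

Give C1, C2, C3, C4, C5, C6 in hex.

C1 = 0x6, C2 = 0xC, C3 = 0x2, C4 = 0xA, C5 = 0xA, C6 = 0xA

C1: T = 0xB, S = E(K, T) = 0xF; 0x9 ⊕ 0xF = 0x6.
C2: T = 0xC, S = E(K, T) = 0x8; 0x4 ⊕ 0x8 = 0xC.
C3: T = 0xD, S = E(K, T) = 0x9; 0xB ⊕ 0x9 = 0x2.
C4: T = 0xE, S = E(K, T) = 0xA; 0x0 ⊕ 0xA = 0xA.
C5: T = 0xF, S = E(K, T) = 0xB; 0x1 ⊕ 0xB = 0xA.
C6: T = 0x0, S = E(K, T) = 0x4; 0xE ⊕ 0x4 = 0xA.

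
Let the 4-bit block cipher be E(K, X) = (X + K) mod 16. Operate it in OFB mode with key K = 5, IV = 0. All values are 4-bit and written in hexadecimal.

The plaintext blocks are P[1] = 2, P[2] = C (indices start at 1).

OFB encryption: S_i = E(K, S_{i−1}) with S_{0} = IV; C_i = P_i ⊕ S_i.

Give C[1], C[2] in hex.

C[1] = 7, C[2] = 6

C[1]: S = E(K, 0) = 5; 2 ⊕ 5 = 7.
C[2]: S = E(K, 5) = A; C ⊕ A = 6.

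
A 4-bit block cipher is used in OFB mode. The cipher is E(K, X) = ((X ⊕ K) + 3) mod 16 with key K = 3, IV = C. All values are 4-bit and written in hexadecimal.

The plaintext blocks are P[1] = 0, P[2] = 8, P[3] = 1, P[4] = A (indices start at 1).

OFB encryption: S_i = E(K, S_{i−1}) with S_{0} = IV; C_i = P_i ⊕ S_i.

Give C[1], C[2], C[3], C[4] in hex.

C[1] = 2, C[2] = C, C[3] = B, C[4] = 6

C[1]: S = E(K, C) = 2; 0 ⊕ 2 = 2.
C[2]: S = E(K, 2) = 4; 8 ⊕ 4 = C.
C[3]: S = E(K, 4) = A; 1 ⊕ A = B.
C[4]: S = E(K, A) = C; A ⊕ C = 6.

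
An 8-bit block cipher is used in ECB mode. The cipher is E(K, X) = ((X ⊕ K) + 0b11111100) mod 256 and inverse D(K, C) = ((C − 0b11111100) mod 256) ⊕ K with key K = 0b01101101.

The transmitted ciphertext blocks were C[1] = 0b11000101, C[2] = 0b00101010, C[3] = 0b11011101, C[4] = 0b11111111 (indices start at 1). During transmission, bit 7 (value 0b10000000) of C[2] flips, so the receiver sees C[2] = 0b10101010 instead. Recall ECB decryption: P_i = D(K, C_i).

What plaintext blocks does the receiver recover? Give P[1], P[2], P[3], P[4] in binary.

P[1] = 0b10100100, P[2] = 0b11000011, P[3] = 0b10001100, P[4] = 0b01101110

Only C[2] changed, to 0b10101010. In ECB, a change in C_i affects only P_i. Decrypting the received ciphertext:
P[1]: D(K, 0b11000101) = 0b10100100.
P[2]: D(K, 0b10101010) = 0b11000011.
P[3]: D(K, 0b11011101) = 0b10001100.
P[4]: D(K, 0b11111111) = 0b01101110.
Blocks that differ from the original plaintext: P[2].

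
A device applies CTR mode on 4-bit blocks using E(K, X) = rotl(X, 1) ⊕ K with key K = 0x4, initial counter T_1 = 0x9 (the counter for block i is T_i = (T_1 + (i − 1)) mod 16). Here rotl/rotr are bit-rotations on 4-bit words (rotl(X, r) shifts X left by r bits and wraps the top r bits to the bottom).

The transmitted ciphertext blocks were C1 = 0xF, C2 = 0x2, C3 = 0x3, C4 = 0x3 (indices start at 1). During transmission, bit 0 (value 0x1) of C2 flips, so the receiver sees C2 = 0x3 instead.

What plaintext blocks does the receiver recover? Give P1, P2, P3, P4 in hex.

CTR decryption: S_i = E(K, T_i) where T_i is the counter for block i; P_i = C_i ⊕ S_i.
Only C2 changed, to 0x3. In CTR, a change in C_i flips the same bit in P_i only; the keystream is unaffected. Decrypting the received ciphertext:
P1: T = 0x9, S = E(K, T) = 0x7; 0xF ⊕ 0x7 = 0x8.
P2: T = 0xA, S = E(K, T) = 0x1; 0x3 ⊕ 0x1 = 0x2.
P3: T = 0xB, S = E(K, T) = 0x3; 0x3 ⊕ 0x3 = 0x0.
P4: T = 0xC, S = E(K, T) = 0xD; 0x3 ⊕ 0xD = 0xE.
Blocks that differ from the original plaintext: P2.

P1 = 0x8, P2 = 0x2, P3 = 0x0, P4 = 0xE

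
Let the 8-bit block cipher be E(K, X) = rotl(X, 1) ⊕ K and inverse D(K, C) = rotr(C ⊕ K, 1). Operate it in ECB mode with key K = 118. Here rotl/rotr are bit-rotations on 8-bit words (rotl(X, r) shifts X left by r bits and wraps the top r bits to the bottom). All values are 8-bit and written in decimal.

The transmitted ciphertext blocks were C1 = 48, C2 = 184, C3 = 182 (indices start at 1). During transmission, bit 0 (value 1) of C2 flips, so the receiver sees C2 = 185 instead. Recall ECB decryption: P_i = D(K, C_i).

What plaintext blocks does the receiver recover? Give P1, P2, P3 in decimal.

Only C2 changed, to 185. In ECB, a change in C_i affects only P_i. Decrypting the received ciphertext:
P1: D(K, 48) = 35.
P2: D(K, 185) = 231.
P3: D(K, 182) = 96.
Blocks that differ from the original plaintext: P2.

P1 = 35, P2 = 231, P3 = 96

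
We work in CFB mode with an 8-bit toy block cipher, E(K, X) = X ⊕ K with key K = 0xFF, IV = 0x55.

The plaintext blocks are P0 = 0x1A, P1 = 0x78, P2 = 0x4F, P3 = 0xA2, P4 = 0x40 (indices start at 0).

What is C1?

CFB encryption: C_i = P_i ⊕ E(K, C_{i−1}), with C_{−1} = IV.
C0: E(K, 0x55) = 0xAA; 0x1A ⊕ 0xAA = 0xB0.
C1: E(K, 0xB0) = 0x4F; 0x78 ⊕ 0x4F = 0x37.

C1 = 0x37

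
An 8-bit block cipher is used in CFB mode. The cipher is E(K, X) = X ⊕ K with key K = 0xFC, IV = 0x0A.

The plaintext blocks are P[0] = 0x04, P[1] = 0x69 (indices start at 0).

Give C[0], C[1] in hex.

CFB encryption: C_i = P_i ⊕ E(K, C_{i−1}), with C_{−1} = IV.
C[0]: E(K, 0x0A) = 0xF6; 0x04 ⊕ 0xF6 = 0xF2.
C[1]: E(K, 0xF2) = 0x0E; 0x69 ⊕ 0x0E = 0x67.

C[0] = 0xF2, C[1] = 0x67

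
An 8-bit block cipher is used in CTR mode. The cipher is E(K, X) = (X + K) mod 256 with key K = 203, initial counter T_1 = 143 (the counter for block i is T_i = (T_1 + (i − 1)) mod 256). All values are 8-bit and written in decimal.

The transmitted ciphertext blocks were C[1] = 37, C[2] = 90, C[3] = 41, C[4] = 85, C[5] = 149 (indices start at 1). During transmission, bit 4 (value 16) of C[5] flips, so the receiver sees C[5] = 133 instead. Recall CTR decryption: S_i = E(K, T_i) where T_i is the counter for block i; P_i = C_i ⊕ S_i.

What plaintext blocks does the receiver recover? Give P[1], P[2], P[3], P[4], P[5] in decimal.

P[1] = 127, P[2] = 1, P[3] = 117, P[4] = 8, P[5] = 219

Only C[5] changed, to 133. In CTR, a change in C_i flips the same bit in P_i only; the keystream is unaffected. Decrypting the received ciphertext:
P[1]: T = 143, S = E(K, T) = 90; 37 ⊕ 90 = 127.
P[2]: T = 144, S = E(K, T) = 91; 90 ⊕ 91 = 1.
P[3]: T = 145, S = E(K, T) = 92; 41 ⊕ 92 = 117.
P[4]: T = 146, S = E(K, T) = 93; 85 ⊕ 93 = 8.
P[5]: T = 147, S = E(K, T) = 94; 133 ⊕ 94 = 219.
Blocks that differ from the original plaintext: P[5].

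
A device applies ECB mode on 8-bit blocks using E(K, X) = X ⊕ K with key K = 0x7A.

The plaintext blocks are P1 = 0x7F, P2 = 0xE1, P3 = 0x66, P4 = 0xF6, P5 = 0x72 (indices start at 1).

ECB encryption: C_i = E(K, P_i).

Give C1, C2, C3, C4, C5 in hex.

C1: E(K, 0x7F) = 0x05.
C2: E(K, 0xE1) = 0x9B.
C3: E(K, 0x66) = 0x1C.
C4: E(K, 0xF6) = 0x8C.
C5: E(K, 0x72) = 0x08.

C1 = 0x05, C2 = 0x9B, C3 = 0x1C, C4 = 0x8C, C5 = 0x08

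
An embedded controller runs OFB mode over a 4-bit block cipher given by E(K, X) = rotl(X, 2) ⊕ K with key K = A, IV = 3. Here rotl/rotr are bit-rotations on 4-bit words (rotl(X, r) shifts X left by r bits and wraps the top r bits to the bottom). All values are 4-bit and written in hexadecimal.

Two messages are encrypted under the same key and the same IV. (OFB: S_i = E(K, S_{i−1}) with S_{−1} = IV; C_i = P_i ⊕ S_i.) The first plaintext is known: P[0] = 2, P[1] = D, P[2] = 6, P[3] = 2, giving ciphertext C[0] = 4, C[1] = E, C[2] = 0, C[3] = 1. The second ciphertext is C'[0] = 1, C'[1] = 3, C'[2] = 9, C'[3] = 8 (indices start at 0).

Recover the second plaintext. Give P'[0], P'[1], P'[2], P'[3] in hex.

P'[0] = 7, P'[1] = 0, P'[2] = F, P'[3] = B

In OFB with a reused IV, both messages share the same keystream S_i, so C_i ⊕ C'_i = P_i ⊕ P'_i and thus P'_i = P_i ⊕ C_i ⊕ C'_i.
P'[0]: 2 ⊕ 4 ⊕ 1 = 7.
P'[1]: D ⊕ E ⊕ 3 = 0.
P'[2]: 6 ⊕ 0 ⊕ 9 = F.
P'[3]: 2 ⊕ 1 ⊕ 8 = B.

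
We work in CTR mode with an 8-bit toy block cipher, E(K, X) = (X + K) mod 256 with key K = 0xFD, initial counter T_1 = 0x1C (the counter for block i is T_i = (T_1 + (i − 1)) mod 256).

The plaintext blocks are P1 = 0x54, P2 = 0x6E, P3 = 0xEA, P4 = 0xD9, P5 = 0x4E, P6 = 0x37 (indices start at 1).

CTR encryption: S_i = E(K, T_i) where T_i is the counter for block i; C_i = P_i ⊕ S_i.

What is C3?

C1: T = 0x1C, S = E(K, T) = 0x19; 0x54 ⊕ 0x19 = 0x4D.
C2: T = 0x1D, S = E(K, T) = 0x1A; 0x6E ⊕ 0x1A = 0x74.
C3: T = 0x1E, S = E(K, T) = 0x1B; 0xEA ⊕ 0x1B = 0xF1.

C3 = 0xF1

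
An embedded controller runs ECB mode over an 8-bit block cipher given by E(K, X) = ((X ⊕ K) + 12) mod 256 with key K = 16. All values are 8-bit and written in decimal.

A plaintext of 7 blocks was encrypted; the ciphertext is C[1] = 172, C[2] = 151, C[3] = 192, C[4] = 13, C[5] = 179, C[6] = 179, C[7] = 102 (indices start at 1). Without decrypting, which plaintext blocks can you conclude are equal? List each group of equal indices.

ECB encrypts each block independently with the same key, so equal ciphertext blocks imply equal plaintext blocks.
C[5] = C[6] = 179, so P[5] = P[6].

P[5] = P[6]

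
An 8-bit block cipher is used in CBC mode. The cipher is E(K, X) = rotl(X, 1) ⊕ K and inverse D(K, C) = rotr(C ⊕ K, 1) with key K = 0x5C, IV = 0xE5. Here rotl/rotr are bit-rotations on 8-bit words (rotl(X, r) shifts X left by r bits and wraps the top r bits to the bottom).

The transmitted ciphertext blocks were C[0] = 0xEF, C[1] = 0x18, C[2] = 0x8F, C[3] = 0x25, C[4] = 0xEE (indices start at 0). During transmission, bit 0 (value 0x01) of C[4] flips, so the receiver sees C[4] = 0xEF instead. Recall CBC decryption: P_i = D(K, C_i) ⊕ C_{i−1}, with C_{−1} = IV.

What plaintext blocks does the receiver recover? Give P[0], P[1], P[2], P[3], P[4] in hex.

P[0] = 0x3C, P[1] = 0xCD, P[2] = 0xF1, P[3] = 0x33, P[4] = 0xFC

Only C[4] changed, to 0xEF. In CBC, a change in C_i garbles P_i and flips the same bit in P_{i+1}. Decrypting the received ciphertext:
P[0]: D(K, 0xEF) = 0xD9; 0xD9 ⊕ 0xE5 = 0x3C.
P[1]: D(K, 0x18) = 0x22; 0x22 ⊕ 0xEF = 0xCD.
P[2]: D(K, 0x8F) = 0xE9; 0xE9 ⊕ 0x18 = 0xF1.
P[3]: D(K, 0x25) = 0xBC; 0xBC ⊕ 0x8F = 0x33.
P[4]: D(K, 0xEF) = 0xD9; 0xD9 ⊕ 0x25 = 0xFC.
Blocks that differ from the original plaintext: P[4].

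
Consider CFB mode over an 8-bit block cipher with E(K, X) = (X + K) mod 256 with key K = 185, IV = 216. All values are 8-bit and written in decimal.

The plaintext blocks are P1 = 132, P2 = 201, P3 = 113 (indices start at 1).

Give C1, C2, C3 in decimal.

CFB encryption: C_i = P_i ⊕ E(K, C_{i−1}), with C_{0} = IV.
C1: E(K, 216) = 145; 132 ⊕ 145 = 21.
C2: E(K, 21) = 206; 201 ⊕ 206 = 7.
C3: E(K, 7) = 192; 113 ⊕ 192 = 177.

C1 = 21, C2 = 7, C3 = 177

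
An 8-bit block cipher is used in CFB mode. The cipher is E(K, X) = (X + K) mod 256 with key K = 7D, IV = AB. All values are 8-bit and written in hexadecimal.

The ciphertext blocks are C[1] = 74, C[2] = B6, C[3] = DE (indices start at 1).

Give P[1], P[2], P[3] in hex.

CFB decryption: P_i = C_i ⊕ E(K, C_{i−1}), with C_{0} = IV.
P[1]: E(K, AB) = 28; 74 ⊕ 28 = 5C.
P[2]: E(K, 74) = F1; B6 ⊕ F1 = 47.
P[3]: E(K, B6) = 33; DE ⊕ 33 = ED.

P[1] = 5C, P[2] = 47, P[3] = ED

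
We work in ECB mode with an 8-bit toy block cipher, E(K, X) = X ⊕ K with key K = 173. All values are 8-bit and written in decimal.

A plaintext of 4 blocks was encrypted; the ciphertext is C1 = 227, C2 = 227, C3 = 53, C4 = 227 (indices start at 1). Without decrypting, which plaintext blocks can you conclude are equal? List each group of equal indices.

ECB encrypts each block independently with the same key, so equal ciphertext blocks imply equal plaintext blocks.
C1 = C2 = C4 = 227, so P1 = P2 = P4.

P1 = P2 = P4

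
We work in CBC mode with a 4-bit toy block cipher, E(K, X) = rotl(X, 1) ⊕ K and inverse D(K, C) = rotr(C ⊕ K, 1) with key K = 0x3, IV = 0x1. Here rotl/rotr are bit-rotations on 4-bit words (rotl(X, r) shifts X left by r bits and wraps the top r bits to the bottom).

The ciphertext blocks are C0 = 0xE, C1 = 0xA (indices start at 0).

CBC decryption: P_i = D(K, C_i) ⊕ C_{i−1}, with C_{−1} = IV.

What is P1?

P1 = 0x2

P1: D(K, 0xA) = 0xC; 0xC ⊕ 0xE = 0x2.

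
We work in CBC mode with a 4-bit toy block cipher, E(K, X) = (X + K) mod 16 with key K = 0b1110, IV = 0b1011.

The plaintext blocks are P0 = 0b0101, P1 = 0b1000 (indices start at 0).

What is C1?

C1 = 0b0010

CBC encryption: C_i = E(K, P_i ⊕ C_{i−1}), with C_{−1} = IV.
C0: P0 ⊕ 0b1011 = 0b1110; E(K, 0b1110) = 0b1100.
C1: P1 ⊕ 0b1100 = 0b0100; E(K, 0b0100) = 0b0010.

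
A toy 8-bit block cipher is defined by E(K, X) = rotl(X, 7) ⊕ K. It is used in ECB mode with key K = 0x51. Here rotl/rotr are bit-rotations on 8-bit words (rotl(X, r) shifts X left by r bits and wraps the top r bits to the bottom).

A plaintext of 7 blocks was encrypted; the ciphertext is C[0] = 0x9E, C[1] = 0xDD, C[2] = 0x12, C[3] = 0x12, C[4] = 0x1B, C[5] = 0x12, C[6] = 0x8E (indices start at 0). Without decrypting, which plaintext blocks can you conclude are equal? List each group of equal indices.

P[2] = P[3] = P[5]

ECB encrypts each block independently with the same key, so equal ciphertext blocks imply equal plaintext blocks.
C[2] = C[3] = C[5] = 0x12, so P[2] = P[3] = P[5].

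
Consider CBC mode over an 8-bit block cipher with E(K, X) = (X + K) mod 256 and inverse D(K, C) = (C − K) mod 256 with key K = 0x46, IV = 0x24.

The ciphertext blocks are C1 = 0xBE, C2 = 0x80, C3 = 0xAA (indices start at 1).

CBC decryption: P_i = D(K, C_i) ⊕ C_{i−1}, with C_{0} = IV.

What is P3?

P3: D(K, 0xAA) = 0x64; 0x64 ⊕ 0x80 = 0xE4.

P3 = 0xE4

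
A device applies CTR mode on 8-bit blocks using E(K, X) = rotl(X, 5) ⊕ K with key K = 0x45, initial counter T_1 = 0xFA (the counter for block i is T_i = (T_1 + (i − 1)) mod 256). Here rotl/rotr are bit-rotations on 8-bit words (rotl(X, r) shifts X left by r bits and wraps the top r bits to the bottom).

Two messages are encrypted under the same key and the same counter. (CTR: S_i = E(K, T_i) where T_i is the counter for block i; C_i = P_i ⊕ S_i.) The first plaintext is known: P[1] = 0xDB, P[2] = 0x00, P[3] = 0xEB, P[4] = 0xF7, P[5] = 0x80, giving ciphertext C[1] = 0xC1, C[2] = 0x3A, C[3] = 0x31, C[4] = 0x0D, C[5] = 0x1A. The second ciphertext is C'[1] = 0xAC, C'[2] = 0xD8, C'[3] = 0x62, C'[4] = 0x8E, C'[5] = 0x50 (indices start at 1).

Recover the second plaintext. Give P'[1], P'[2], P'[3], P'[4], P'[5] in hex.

In CTR with a reused counter, both messages share the same keystream S_i, so C_i ⊕ C'_i = P_i ⊕ P'_i and thus P'_i = P_i ⊕ C_i ⊕ C'_i.
P'[1]: 0xDB ⊕ 0xC1 ⊕ 0xAC = 0xB6.
P'[2]: 0x00 ⊕ 0x3A ⊕ 0xD8 = 0xE2.
P'[3]: 0xEB ⊕ 0x31 ⊕ 0x62 = 0xB8.
P'[4]: 0xF7 ⊕ 0x0D ⊕ 0x8E = 0x74.
P'[5]: 0x80 ⊕ 0x1A ⊕ 0x50 = 0xCA.

P'[1] = 0xB6, P'[2] = 0xE2, P'[3] = 0xB8, P'[4] = 0x74, P'[5] = 0xCA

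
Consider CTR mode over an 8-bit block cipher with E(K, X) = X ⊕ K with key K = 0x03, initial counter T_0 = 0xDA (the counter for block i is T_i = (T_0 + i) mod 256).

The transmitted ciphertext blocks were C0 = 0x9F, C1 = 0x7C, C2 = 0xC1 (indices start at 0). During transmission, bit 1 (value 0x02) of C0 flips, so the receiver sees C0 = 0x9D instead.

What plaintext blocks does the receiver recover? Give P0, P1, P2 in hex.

P0 = 0x44, P1 = 0xA4, P2 = 0x1E

CTR decryption: S_i = E(K, T_i) where T_i is the counter for block i; P_i = C_i ⊕ S_i.
Only C0 changed, to 0x9D. In CTR, a change in C_i flips the same bit in P_i only; the keystream is unaffected. Decrypting the received ciphertext:
P0: T = 0xDA, S = E(K, T) = 0xD9; 0x9D ⊕ 0xD9 = 0x44.
P1: T = 0xDB, S = E(K, T) = 0xD8; 0x7C ⊕ 0xD8 = 0xA4.
P2: T = 0xDC, S = E(K, T) = 0xDF; 0xC1 ⊕ 0xDF = 0x1E.
Blocks that differ from the original plaintext: P0.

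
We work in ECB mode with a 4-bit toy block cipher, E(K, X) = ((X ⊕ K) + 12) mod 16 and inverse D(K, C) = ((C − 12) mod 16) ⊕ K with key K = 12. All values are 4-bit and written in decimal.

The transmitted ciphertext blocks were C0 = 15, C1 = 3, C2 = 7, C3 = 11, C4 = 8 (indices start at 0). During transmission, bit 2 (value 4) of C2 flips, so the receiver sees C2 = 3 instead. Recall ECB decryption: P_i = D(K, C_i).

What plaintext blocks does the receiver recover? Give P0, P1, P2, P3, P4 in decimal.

P0 = 15, P1 = 11, P2 = 11, P3 = 3, P4 = 0

Only C2 changed, to 3. In ECB, a change in C_i affects only P_i. Decrypting the received ciphertext:
P0: D(K, 15) = 15.
P1: D(K, 3) = 11.
P2: D(K, 3) = 11.
P3: D(K, 11) = 3.
P4: D(K, 8) = 0.
Blocks that differ from the original plaintext: P2.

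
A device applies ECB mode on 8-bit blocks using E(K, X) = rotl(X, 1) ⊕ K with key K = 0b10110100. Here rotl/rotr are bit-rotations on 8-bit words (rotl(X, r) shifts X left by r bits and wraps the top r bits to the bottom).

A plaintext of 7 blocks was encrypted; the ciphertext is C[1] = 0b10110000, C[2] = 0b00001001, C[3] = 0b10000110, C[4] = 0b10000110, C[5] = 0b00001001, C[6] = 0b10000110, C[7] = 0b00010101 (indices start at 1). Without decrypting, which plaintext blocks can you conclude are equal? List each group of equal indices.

P[2] = P[5]; P[3] = P[4] = P[6]

ECB encrypts each block independently with the same key, so equal ciphertext blocks imply equal plaintext blocks.
C[2] = C[5] = 0b00001001, so P[2] = P[5].
C[3] = C[4] = C[6] = 0b10000110, so P[3] = P[4] = P[6].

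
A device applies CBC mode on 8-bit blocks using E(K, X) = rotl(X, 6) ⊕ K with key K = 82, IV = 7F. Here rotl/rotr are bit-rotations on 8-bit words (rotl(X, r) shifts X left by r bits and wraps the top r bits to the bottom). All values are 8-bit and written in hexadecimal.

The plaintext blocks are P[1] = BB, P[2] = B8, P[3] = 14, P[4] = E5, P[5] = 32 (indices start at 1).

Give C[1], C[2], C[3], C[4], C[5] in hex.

CBC encryption: C_i = E(K, P_i ⊕ C_{i−1}), with C_{0} = IV.
C[1]: P[1] ⊕ 7F = C4; E(K, C4) = B3.
C[2]: P[2] ⊕ B3 = 0B; E(K, 0B) = 40.
C[3]: P[3] ⊕ 40 = 54; E(K, 54) = 97.
C[4]: P[4] ⊕ 97 = 72; E(K, 72) = 1E.
C[5]: P[5] ⊕ 1E = 2C; E(K, 2C) = 89.

C[1] = B3, C[2] = 40, C[3] = 97, C[4] = 1E, C[5] = 89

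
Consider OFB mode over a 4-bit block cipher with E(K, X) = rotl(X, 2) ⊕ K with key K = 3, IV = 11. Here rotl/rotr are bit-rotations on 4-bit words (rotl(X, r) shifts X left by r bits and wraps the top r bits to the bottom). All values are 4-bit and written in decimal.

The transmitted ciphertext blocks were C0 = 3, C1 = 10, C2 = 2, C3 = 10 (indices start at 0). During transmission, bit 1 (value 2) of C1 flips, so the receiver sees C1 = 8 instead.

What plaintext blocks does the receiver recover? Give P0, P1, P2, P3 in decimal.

P0 = 14, P1 = 12, P2 = 0, P3 = 1

OFB decryption: S_i = E(K, S_{i−1}) with S_{−1} = IV; P_i = C_i ⊕ S_i.
Only C1 changed, to 8. In OFB, a change in C_i flips the same bit in P_i only; the keystream is unaffected. Decrypting the received ciphertext:
P0: S = E(K, 11) = 13; 3 ⊕ 13 = 14.
P1: S = E(K, 13) = 4; 8 ⊕ 4 = 12.
P2: S = E(K, 4) = 2; 2 ⊕ 2 = 0.
P3: S = E(K, 2) = 11; 10 ⊕ 11 = 1.
Blocks that differ from the original plaintext: P1.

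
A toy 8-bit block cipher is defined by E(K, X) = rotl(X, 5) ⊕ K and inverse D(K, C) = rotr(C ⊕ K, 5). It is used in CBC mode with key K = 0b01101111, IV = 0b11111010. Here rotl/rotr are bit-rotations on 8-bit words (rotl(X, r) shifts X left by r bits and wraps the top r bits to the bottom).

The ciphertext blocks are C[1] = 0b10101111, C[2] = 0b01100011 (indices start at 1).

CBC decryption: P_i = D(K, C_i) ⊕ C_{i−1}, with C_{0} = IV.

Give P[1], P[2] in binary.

P[1] = 0b11111100, P[2] = 0b11001111

P[1]: D(K, 0b10101111) = 0b00000110; 0b00000110 ⊕ 0b11111010 = 0b11111100.
P[2]: D(K, 0b01100011) = 0b01100000; 0b01100000 ⊕ 0b10101111 = 0b11001111.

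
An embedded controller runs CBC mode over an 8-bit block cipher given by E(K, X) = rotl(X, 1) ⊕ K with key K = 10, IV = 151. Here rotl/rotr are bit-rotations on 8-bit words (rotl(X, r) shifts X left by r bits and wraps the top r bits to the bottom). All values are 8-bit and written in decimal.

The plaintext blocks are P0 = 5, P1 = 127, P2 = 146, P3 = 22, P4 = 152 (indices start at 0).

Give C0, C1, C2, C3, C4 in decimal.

C0 = 47, C1 = 170, C2 = 122, C3 = 210, C4 = 158

CBC encryption: C_i = E(K, P_i ⊕ C_{i−1}), with C_{−1} = IV.
C0: P0 ⊕ 151 = 146; E(K, 146) = 47.
C1: P1 ⊕ 47 = 80; E(K, 80) = 170.
C2: P2 ⊕ 170 = 56; E(K, 56) = 122.
C3: P3 ⊕ 122 = 108; E(K, 108) = 210.
C4: P4 ⊕ 210 = 74; E(K, 74) = 158.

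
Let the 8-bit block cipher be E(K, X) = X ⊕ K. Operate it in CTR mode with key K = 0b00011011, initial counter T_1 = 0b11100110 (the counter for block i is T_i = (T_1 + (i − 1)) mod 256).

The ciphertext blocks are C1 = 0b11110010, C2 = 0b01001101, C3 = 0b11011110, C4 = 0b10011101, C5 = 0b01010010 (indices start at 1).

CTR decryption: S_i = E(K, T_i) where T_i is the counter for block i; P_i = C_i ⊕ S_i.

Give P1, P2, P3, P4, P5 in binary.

P1 = 0b00001111, P2 = 0b10110001, P3 = 0b00101101, P4 = 0b01101111, P5 = 0b10100011

P1: T = 0b11100110, S = E(K, T) = 0b11111101; 0b11110010 ⊕ 0b11111101 = 0b00001111.
P2: T = 0b11100111, S = E(K, T) = 0b11111100; 0b01001101 ⊕ 0b11111100 = 0b10110001.
P3: T = 0b11101000, S = E(K, T) = 0b11110011; 0b11011110 ⊕ 0b11110011 = 0b00101101.
P4: T = 0b11101001, S = E(K, T) = 0b11110010; 0b10011101 ⊕ 0b11110010 = 0b01101111.
P5: T = 0b11101010, S = E(K, T) = 0b11110001; 0b01010010 ⊕ 0b11110001 = 0b10100011.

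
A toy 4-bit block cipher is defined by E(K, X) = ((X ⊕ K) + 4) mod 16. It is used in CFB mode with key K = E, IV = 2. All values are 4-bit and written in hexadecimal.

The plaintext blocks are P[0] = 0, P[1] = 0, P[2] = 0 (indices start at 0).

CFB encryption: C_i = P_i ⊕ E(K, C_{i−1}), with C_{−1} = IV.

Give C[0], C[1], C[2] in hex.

C[0]: E(K, 2) = 0; 0 ⊕ 0 = 0.
C[1]: E(K, 0) = 2; 0 ⊕ 2 = 2.
C[2]: E(K, 2) = 0; 0 ⊕ 0 = 0.

C[0] = 0, C[1] = 2, C[2] = 0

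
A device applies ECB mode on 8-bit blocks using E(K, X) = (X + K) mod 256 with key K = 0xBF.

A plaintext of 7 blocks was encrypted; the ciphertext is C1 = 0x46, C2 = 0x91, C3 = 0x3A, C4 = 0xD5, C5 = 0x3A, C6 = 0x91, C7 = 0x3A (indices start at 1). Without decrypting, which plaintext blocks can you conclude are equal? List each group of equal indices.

ECB encrypts each block independently with the same key, so equal ciphertext blocks imply equal plaintext blocks.
C2 = C6 = 0x91, so P2 = P6.
C3 = C5 = C7 = 0x3A, so P3 = P5 = P7.

P2 = P6; P3 = P5 = P7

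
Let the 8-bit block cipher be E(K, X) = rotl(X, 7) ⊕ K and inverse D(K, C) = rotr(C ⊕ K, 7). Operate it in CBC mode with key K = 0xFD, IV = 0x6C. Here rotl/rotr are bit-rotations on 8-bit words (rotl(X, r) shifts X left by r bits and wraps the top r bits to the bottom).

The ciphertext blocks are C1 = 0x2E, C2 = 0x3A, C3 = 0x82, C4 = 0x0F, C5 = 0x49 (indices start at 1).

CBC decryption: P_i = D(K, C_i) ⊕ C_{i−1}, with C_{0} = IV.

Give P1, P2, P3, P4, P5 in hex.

P1: D(K, 0x2E) = 0xA7; 0xA7 ⊕ 0x6C = 0xCB.
P2: D(K, 0x3A) = 0x8F; 0x8F ⊕ 0x2E = 0xA1.
P3: D(K, 0x82) = 0xFE; 0xFE ⊕ 0x3A = 0xC4.
P4: D(K, 0x0F) = 0xE5; 0xE5 ⊕ 0x82 = 0x67.
P5: D(K, 0x49) = 0x69; 0x69 ⊕ 0x0F = 0x66.

P1 = 0xCB, P2 = 0xA1, P3 = 0xC4, P4 = 0x67, P5 = 0x66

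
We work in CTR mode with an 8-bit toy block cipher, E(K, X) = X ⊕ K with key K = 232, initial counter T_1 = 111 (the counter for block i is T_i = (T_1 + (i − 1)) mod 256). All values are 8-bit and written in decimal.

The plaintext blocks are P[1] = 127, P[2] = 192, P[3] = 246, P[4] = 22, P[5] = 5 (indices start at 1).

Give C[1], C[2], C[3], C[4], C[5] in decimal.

C[1] = 248, C[2] = 88, C[3] = 111, C[4] = 140, C[5] = 158

CTR encryption: S_i = E(K, T_i) where T_i is the counter for block i; C_i = P_i ⊕ S_i.
C[1]: T = 111, S = E(K, T) = 135; 127 ⊕ 135 = 248.
C[2]: T = 112, S = E(K, T) = 152; 192 ⊕ 152 = 88.
C[3]: T = 113, S = E(K, T) = 153; 246 ⊕ 153 = 111.
C[4]: T = 114, S = E(K, T) = 154; 22 ⊕ 154 = 140.
C[5]: T = 115, S = E(K, T) = 155; 5 ⊕ 155 = 158.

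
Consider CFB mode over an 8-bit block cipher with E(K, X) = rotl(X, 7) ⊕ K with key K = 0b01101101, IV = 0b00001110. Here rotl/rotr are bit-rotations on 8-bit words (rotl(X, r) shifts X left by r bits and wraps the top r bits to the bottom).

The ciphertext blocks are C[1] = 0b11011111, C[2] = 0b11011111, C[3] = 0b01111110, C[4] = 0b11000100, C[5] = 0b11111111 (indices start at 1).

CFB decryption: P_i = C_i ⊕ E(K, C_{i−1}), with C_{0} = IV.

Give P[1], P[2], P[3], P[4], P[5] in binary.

P[1]: E(K, 0b00001110) = 0b01101010; 0b11011111 ⊕ 0b01101010 = 0b10110101.
P[2]: E(K, 0b11011111) = 0b10000010; 0b11011111 ⊕ 0b10000010 = 0b01011101.
P[3]: E(K, 0b11011111) = 0b10000010; 0b01111110 ⊕ 0b10000010 = 0b11111100.
P[4]: E(K, 0b01111110) = 0b01010010; 0b11000100 ⊕ 0b01010010 = 0b10010110.
P[5]: E(K, 0b11000100) = 0b00001111; 0b11111111 ⊕ 0b00001111 = 0b11110000.

P[1] = 0b10110101, P[2] = 0b01011101, P[3] = 0b11111100, P[4] = 0b10010110, P[5] = 0b11110000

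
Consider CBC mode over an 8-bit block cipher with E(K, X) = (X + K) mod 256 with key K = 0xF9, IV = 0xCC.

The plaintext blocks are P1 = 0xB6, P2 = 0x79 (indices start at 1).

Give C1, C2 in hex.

C1 = 0x73, C2 = 0x03

CBC encryption: C_i = E(K, P_i ⊕ C_{i−1}), with C_{0} = IV.
C1: P1 ⊕ 0xCC = 0x7A; E(K, 0x7A) = 0x73.
C2: P2 ⊕ 0x73 = 0x0A; E(K, 0x0A) = 0x03.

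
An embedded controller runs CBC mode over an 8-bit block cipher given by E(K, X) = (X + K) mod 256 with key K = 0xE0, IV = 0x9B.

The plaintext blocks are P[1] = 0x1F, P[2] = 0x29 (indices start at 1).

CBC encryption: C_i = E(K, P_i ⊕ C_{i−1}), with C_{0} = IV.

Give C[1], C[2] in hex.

C[1] = 0x64, C[2] = 0x2D

C[1]: P[1] ⊕ 0x9B = 0x84; E(K, 0x84) = 0x64.
C[2]: P[2] ⊕ 0x64 = 0x4D; E(K, 0x4D) = 0x2D.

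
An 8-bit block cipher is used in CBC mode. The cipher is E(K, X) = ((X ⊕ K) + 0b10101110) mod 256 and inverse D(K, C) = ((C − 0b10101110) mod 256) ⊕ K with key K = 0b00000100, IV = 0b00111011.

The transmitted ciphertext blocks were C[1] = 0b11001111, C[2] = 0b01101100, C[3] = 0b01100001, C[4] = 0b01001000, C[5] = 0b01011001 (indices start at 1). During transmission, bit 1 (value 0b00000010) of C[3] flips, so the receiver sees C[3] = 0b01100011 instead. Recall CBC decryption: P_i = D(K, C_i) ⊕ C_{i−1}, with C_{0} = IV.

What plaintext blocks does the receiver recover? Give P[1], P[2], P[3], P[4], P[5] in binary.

P[1] = 0b00011110, P[2] = 0b01110101, P[3] = 0b11011101, P[4] = 0b11111101, P[5] = 0b11100111

Only C[3] changed, to 0b01100011. In CBC, a change in C_i garbles P_i and flips the same bit in P_{i+1}. Decrypting the received ciphertext:
P[1]: D(K, 0b11001111) = 0b00100101; 0b00100101 ⊕ 0b00111011 = 0b00011110.
P[2]: D(K, 0b01101100) = 0b10111010; 0b10111010 ⊕ 0b11001111 = 0b01110101.
P[3]: D(K, 0b01100011) = 0b10110001; 0b10110001 ⊕ 0b01101100 = 0b11011101.
P[4]: D(K, 0b01001000) = 0b10011110; 0b10011110 ⊕ 0b01100011 = 0b11111101.
P[5]: D(K, 0b01011001) = 0b10101111; 0b10101111 ⊕ 0b01001000 = 0b11100111.
Blocks that differ from the original plaintext: P[3], P[4].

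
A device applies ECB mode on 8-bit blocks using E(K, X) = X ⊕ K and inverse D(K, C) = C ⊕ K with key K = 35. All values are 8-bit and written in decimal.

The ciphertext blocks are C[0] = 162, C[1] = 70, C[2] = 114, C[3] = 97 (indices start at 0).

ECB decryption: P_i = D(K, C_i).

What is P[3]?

P[3]: D(K, 97) = 66.

P[3] = 66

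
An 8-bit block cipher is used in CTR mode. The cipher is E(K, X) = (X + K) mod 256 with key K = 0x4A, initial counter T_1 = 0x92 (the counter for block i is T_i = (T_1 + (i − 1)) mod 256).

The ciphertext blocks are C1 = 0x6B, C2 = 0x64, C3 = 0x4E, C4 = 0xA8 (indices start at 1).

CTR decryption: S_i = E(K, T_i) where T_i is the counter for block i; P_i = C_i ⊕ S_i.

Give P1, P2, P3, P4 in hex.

P1: T = 0x92, S = E(K, T) = 0xDC; 0x6B ⊕ 0xDC = 0xB7.
P2: T = 0x93, S = E(K, T) = 0xDD; 0x64 ⊕ 0xDD = 0xB9.
P3: T = 0x94, S = E(K, T) = 0xDE; 0x4E ⊕ 0xDE = 0x90.
P4: T = 0x95, S = E(K, T) = 0xDF; 0xA8 ⊕ 0xDF = 0x77.

P1 = 0xB7, P2 = 0xB9, P3 = 0x90, P4 = 0x77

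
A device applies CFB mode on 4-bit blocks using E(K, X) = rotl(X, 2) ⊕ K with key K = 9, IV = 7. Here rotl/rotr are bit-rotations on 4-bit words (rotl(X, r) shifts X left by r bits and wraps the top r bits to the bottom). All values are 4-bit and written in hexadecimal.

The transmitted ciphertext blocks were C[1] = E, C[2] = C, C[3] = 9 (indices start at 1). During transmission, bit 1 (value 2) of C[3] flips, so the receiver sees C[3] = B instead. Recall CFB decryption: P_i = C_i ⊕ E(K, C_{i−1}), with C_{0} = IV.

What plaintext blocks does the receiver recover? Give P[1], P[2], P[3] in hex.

P[1] = A, P[2] = E, P[3] = 1

Only C[3] changed, to B. In CFB, a change in C_i flips the same bit in P_i and garbles P_{i+1}. Decrypting the received ciphertext:
P[1]: E(K, 7) = 4; E ⊕ 4 = A.
P[2]: E(K, E) = 2; C ⊕ 2 = E.
P[3]: E(K, C) = A; B ⊕ A = 1.
Blocks that differ from the original plaintext: P[3].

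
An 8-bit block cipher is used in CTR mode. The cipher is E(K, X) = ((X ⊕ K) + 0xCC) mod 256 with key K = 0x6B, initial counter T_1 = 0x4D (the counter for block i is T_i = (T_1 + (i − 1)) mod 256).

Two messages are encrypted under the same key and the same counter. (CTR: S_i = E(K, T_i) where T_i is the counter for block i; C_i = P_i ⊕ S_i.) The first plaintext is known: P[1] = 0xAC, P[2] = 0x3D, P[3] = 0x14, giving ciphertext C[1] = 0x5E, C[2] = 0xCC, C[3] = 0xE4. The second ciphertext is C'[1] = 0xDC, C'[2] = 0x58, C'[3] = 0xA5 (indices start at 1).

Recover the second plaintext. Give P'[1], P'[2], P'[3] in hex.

P'[1] = 0x2E, P'[2] = 0xA9, P'[3] = 0x55

In CTR with a reused counter, both messages share the same keystream S_i, so C_i ⊕ C'_i = P_i ⊕ P'_i and thus P'_i = P_i ⊕ C_i ⊕ C'_i.
P'[1]: 0xAC ⊕ 0x5E ⊕ 0xDC = 0x2E.
P'[2]: 0x3D ⊕ 0xCC ⊕ 0x58 = 0xA9.
P'[3]: 0x14 ⊕ 0xE4 ⊕ 0xA5 = 0x55.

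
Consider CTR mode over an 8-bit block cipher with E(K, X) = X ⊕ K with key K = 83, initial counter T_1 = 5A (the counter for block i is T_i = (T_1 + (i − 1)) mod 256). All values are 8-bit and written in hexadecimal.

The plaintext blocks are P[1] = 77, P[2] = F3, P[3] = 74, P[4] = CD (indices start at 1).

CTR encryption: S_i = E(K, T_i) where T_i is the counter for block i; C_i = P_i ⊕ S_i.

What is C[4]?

C[4] = 13

C[1]: T = 5A, S = E(K, T) = D9; 77 ⊕ D9 = AE.
C[2]: T = 5B, S = E(K, T) = D8; F3 ⊕ D8 = 2B.
C[3]: T = 5C, S = E(K, T) = DF; 74 ⊕ DF = AB.
C[4]: T = 5D, S = E(K, T) = DE; CD ⊕ DE = 13.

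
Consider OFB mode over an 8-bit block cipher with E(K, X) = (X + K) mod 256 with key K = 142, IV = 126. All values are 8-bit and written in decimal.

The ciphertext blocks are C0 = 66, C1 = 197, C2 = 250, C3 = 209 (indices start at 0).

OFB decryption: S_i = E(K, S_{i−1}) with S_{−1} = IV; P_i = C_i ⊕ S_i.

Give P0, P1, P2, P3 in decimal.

P0: S = E(K, 126) = 12; 66 ⊕ 12 = 78.
P1: S = E(K, 12) = 154; 197 ⊕ 154 = 95.
P2: S = E(K, 154) = 40; 250 ⊕ 40 = 210.
P3: S = E(K, 40) = 182; 209 ⊕ 182 = 103.

P0 = 78, P1 = 95, P2 = 210, P3 = 103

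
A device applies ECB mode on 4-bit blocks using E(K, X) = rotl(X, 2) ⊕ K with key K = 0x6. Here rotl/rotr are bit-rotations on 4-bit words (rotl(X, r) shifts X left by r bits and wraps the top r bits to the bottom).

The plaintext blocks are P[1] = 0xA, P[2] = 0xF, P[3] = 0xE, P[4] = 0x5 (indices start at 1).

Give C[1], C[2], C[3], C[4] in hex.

C[1] = 0xC, C[2] = 0x9, C[3] = 0xD, C[4] = 0x3

ECB encryption: C_i = E(K, P_i).
C[1]: E(K, 0xA) = 0xC.
C[2]: E(K, 0xF) = 0x9.
C[3]: E(K, 0xE) = 0xD.
C[4]: E(K, 0x5) = 0x3.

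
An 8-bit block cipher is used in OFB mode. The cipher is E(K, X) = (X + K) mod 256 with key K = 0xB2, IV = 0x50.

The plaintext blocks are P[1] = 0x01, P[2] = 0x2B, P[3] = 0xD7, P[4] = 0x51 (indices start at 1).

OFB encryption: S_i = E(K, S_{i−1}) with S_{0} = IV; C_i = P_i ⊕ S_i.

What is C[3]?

C[1]: S = E(K, 0x50) = 0x02; 0x01 ⊕ 0x02 = 0x03.
C[2]: S = E(K, 0x02) = 0xB4; 0x2B ⊕ 0xB4 = 0x9F.
C[3]: S = E(K, 0xB4) = 0x66; 0xD7 ⊕ 0x66 = 0xB1.

C[3] = 0xB1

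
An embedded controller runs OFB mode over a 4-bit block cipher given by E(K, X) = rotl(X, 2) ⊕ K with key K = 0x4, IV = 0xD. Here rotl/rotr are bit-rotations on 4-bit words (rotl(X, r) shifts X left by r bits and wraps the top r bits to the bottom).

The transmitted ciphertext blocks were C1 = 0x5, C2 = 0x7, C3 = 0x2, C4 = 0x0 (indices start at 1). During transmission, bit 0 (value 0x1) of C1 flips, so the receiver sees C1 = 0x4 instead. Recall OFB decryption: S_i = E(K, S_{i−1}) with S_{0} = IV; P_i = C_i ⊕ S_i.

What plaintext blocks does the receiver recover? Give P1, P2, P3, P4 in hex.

Only C1 changed, to 0x4. In OFB, a change in C_i flips the same bit in P_i only; the keystream is unaffected. Decrypting the received ciphertext:
P1: S = E(K, 0xD) = 0x3; 0x4 ⊕ 0x3 = 0x7.
P2: S = E(K, 0x3) = 0x8; 0x7 ⊕ 0x8 = 0xF.
P3: S = E(K, 0x8) = 0x6; 0x2 ⊕ 0x6 = 0x4.
P4: S = E(K, 0x6) = 0xD; 0x0 ⊕ 0xD = 0xD.
Blocks that differ from the original plaintext: P1.

P1 = 0x7, P2 = 0xF, P3 = 0x4, P4 = 0xD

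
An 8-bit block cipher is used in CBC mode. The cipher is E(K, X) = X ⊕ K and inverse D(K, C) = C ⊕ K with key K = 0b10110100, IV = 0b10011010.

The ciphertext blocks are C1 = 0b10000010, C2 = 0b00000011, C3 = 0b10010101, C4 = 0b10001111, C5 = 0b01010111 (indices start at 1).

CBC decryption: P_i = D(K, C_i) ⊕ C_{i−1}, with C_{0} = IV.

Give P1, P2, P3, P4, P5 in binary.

P1 = 0b10101100, P2 = 0b00110101, P3 = 0b00100010, P4 = 0b10101110, P5 = 0b01101100

P1: D(K, 0b10000010) = 0b00110110; 0b00110110 ⊕ 0b10011010 = 0b10101100.
P2: D(K, 0b00000011) = 0b10110111; 0b10110111 ⊕ 0b10000010 = 0b00110101.
P3: D(K, 0b10010101) = 0b00100001; 0b00100001 ⊕ 0b00000011 = 0b00100010.
P4: D(K, 0b10001111) = 0b00111011; 0b00111011 ⊕ 0b10010101 = 0b10101110.
P5: D(K, 0b01010111) = 0b11100011; 0b11100011 ⊕ 0b10001111 = 0b01101100.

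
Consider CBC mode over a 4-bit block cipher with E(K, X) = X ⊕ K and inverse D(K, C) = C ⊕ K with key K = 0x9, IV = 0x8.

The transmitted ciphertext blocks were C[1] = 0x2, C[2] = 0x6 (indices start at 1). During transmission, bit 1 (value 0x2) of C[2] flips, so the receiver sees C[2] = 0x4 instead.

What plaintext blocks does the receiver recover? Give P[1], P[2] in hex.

CBC decryption: P_i = D(K, C_i) ⊕ C_{i−1}, with C_{0} = IV.
Only C[2] changed, to 0x4. In CBC, a change in C_i garbles P_i and flips the same bit in P_{i+1}. Decrypting the received ciphertext:
P[1]: D(K, 0x2) = 0xB; 0xB ⊕ 0x8 = 0x3.
P[2]: D(K, 0x4) = 0xD; 0xD ⊕ 0x2 = 0xF.
Blocks that differ from the original plaintext: P[2].

P[1] = 0x3, P[2] = 0xF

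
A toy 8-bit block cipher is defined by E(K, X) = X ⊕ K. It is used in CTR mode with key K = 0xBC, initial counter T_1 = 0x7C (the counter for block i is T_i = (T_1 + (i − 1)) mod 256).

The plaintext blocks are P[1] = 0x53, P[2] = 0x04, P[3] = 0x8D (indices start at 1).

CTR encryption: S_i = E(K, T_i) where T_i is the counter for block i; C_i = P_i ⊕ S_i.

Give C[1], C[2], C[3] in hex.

C[1]: T = 0x7C, S = E(K, T) = 0xC0; 0x53 ⊕ 0xC0 = 0x93.
C[2]: T = 0x7D, S = E(K, T) = 0xC1; 0x04 ⊕ 0xC1 = 0xC5.
C[3]: T = 0x7E, S = E(K, T) = 0xC2; 0x8D ⊕ 0xC2 = 0x4F.

C[1] = 0x93, C[2] = 0xC5, C[3] = 0x4F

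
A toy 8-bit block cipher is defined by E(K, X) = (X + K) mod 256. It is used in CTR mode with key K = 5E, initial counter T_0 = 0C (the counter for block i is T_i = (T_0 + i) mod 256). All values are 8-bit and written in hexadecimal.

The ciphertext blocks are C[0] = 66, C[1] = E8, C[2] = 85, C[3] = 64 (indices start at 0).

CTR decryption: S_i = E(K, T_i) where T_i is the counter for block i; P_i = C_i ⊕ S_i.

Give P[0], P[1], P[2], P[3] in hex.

P[0] = 0C, P[1] = 83, P[2] = E9, P[3] = 09

P[0]: T = 0C, S = E(K, T) = 6A; 66 ⊕ 6A = 0C.
P[1]: T = 0D, S = E(K, T) = 6B; E8 ⊕ 6B = 83.
P[2]: T = 0E, S = E(K, T) = 6C; 85 ⊕ 6C = E9.
P[3]: T = 0F, S = E(K, T) = 6D; 64 ⊕ 6D = 09.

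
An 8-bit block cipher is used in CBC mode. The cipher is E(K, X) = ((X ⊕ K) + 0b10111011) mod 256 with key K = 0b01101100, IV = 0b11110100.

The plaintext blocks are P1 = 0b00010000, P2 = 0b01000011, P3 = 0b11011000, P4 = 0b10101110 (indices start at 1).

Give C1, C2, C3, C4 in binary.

C1 = 0b01000011, C2 = 0b00100111, C3 = 0b01001110, C4 = 0b01000111

CBC encryption: C_i = E(K, P_i ⊕ C_{i−1}), with C_{0} = IV.
C1: P1 ⊕ 0b11110100 = 0b11100100; E(K, 0b11100100) = 0b01000011.
C2: P2 ⊕ 0b01000011 = 0b00000000; E(K, 0b00000000) = 0b00100111.
C3: P3 ⊕ 0b00100111 = 0b11111111; E(K, 0b11111111) = 0b01001110.
C4: P4 ⊕ 0b01001110 = 0b11100000; E(K, 0b11100000) = 0b01000111.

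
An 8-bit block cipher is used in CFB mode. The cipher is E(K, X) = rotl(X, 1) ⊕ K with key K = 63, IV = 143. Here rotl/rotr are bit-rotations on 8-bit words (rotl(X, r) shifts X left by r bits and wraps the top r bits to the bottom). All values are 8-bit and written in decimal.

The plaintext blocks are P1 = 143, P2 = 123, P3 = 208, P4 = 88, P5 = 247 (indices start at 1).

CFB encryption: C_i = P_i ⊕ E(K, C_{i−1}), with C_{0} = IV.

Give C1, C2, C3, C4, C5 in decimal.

C1 = 175, C2 = 27, C3 = 217, C4 = 212, C5 = 97

C1: E(K, 143) = 32; 143 ⊕ 32 = 175.
C2: E(K, 175) = 96; 123 ⊕ 96 = 27.
C3: E(K, 27) = 9; 208 ⊕ 9 = 217.
C4: E(K, 217) = 140; 88 ⊕ 140 = 212.
C5: E(K, 212) = 150; 247 ⊕ 150 = 97.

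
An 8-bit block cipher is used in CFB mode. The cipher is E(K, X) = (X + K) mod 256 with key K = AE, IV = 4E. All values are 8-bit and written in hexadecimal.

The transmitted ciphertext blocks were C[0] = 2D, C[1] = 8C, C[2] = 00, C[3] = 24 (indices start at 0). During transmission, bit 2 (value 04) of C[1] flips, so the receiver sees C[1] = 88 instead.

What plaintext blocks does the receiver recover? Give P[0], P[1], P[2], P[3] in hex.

P[0] = D1, P[1] = 53, P[2] = 36, P[3] = 8A

CFB decryption: P_i = C_i ⊕ E(K, C_{i−1}), with C_{−1} = IV.
Only C[1] changed, to 88. In CFB, a change in C_i flips the same bit in P_i and garbles P_{i+1}. Decrypting the received ciphertext:
P[0]: E(K, 4E) = FC; 2D ⊕ FC = D1.
P[1]: E(K, 2D) = DB; 88 ⊕ DB = 53.
P[2]: E(K, 88) = 36; 00 ⊕ 36 = 36.
P[3]: E(K, 00) = AE; 24 ⊕ AE = 8A.
Blocks that differ from the original plaintext: P[1], P[2].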